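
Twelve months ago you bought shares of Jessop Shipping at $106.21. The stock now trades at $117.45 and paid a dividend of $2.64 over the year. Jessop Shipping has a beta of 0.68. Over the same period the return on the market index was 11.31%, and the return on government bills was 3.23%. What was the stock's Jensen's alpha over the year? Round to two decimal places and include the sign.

Realised HPR = (P1 + D1 − P0) / P0 = (117.45 + 2.64 − 106.21) / 106.21 = 13.88 / 106.21 = 13.0684%
MRP = 11.31% − 3.23% = 8.08%
CAPM required = R_f + β·MRP = 3.23% + 0.68 × 8.08% = 8.7244%
α = realised − required = 13.0684% − 8.7244% = +4.34%

+4.34%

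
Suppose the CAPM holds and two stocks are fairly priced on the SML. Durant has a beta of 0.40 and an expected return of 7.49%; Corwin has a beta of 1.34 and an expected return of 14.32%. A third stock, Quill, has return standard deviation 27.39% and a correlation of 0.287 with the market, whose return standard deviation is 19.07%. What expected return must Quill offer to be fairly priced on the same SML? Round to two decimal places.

MRP = (14.32% − 7.49%) / (1.34 − 0.40) = 7.2660%
R_f = 7.49% − 0.40 × 7.2660% = 4.5836%
β_Quill = ρ·σ_i/σ_m = 0.287 × 27.39 / 19.07 = 0.4122
E(R_Quill) = R_f + β × MRP = 4.5836% + 0.4122 × 7.2660% = 7.58%

7.58%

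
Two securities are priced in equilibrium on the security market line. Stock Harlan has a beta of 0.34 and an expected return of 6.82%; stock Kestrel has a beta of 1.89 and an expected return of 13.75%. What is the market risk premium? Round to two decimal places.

4.47%

Both satisfy E(R) = R_f + β·MRP, so the slope of the SML is
MRP = (13.75% − 6.82%) / (1.89 − 0.34) = 6.93% / 1.55 = 4.4710%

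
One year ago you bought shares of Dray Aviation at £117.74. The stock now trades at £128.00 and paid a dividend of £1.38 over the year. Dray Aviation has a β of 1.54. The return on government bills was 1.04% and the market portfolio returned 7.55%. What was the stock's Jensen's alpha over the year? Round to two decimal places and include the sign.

-1.18%

Realised HPR = (P1 + D1 − P0) / P0 = (128.00 + 1.38 − 117.74) / 117.74 = 11.64 / 117.74 = 9.8862%
MRP = 7.55% − 1.04% = 6.51%
CAPM required = R_f + β·MRP = 1.04% + 1.54 × 6.51% = 11.0654%
α = realised − required = 9.8862% − 11.0654% = -1.18%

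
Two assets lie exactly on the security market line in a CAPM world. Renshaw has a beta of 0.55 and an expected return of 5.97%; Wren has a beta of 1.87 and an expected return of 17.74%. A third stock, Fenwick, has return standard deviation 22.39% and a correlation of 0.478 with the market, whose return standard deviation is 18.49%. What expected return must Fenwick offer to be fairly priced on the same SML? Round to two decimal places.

6.23%

MRP = (17.74% − 5.97%) / (1.87 − 0.55) = 8.9167%
R_f = 5.97% − 0.55 × 8.9167% = 1.0658%
β_Fenwick = ρ·σ_i/σ_m = 0.478 × 22.39 / 18.49 = 0.5788
E(R_Fenwick) = R_f + β × MRP = 1.0658% + 0.5788 × 8.9167% = 6.23%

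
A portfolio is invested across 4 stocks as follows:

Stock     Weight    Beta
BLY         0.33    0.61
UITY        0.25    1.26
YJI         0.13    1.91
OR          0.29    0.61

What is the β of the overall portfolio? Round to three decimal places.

0.942

β_P = Σ w_i β_i = 0.33×0.61 + 0.25×1.26 + 0.13×1.91 + 0.29×0.61 = 0.9415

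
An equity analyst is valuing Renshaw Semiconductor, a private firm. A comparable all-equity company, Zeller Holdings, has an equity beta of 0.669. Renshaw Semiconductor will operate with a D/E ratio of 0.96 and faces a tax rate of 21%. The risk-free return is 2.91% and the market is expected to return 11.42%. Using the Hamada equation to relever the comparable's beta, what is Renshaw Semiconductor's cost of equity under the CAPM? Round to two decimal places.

β_L = β_U × [1 + (1 − t)(D/E)] = 0.669 × [1 + (1 − 0.21) × 0.96]
    = 0.669 × [1 + 0.79 × 0.96] = 0.669 × 1.7584 = 1.1764
MRP = 11.42% − 2.91% = 8.51%
E(R) = R_f + β_L × MRP = 2.91% + 1.1764 × 8.51% = 12.92%

12.92%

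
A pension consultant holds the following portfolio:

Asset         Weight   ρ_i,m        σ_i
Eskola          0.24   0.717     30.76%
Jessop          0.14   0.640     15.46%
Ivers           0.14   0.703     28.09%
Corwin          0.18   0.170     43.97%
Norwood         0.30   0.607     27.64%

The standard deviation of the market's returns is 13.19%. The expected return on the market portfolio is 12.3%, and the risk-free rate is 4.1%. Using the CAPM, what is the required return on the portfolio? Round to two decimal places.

13.94%

β_Eskola = 0.717 × 30.76% / 13.19% = 1.6721
β_Jessop = 0.640 × 15.46% / 13.19% = 0.7501
β_Ivers = 0.703 × 28.09% / 13.19% = 1.4971
β_Corwin = 0.170 × 43.97% / 13.19% = 0.5667
β_Norwood = 0.607 × 27.64% / 13.19% = 1.2720
β_P = Σ w_i β_i = 0.24×1.6721 + 0.14×0.7501 + 0.14×1.4971 + 0.18×0.5667 + 0.30×1.2720 = 1.1995
MRP = 12.3% − 4.1% = 8.20%
E(R_P) = R_f + β_P × MRP = 4.1% + 1.1995 × 8.2% = 13.94%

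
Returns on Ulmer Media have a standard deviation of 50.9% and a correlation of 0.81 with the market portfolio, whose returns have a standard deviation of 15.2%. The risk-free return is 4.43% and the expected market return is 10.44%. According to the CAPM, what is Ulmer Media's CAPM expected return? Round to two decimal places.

20.73%

β = ρ × σ_i / σ_m = 0.81 × 50.9% / 15.2% = 2.7124
MRP = 10.44% − 4.43% = 6.01%
E(R) = 4.43% + 2.7124 × 6.01% = 20.73%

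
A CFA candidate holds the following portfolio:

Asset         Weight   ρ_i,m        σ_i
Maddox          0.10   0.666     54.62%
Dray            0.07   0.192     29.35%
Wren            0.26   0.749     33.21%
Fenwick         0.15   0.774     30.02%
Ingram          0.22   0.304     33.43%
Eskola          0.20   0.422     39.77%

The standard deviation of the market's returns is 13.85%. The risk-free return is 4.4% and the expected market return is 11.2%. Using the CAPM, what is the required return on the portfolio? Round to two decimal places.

14.01%

β_Maddox = 0.666 × 54.62% / 13.85% = 2.6265
β_Dray = 0.192 × 29.35% / 13.85% = 0.4069
β_Wren = 0.749 × 33.21% / 13.85% = 1.7960
β_Fenwick = 0.774 × 30.02% / 13.85% = 1.6777
β_Ingram = 0.304 × 33.43% / 13.85% = 0.7338
β_Eskola = 0.422 × 39.77% / 13.85% = 1.2118
β_P = Σ w_i β_i = 0.10×2.6265 + 0.07×0.4069 + 0.26×1.7960 + 0.15×1.6777 + 0.22×0.7338 + 0.20×1.2118 = 1.4135
MRP = 11.2% − 4.4% = 6.80%
E(R_P) = R_f + β_P × MRP = 4.4% + 1.4135 × 6.8% = 14.01%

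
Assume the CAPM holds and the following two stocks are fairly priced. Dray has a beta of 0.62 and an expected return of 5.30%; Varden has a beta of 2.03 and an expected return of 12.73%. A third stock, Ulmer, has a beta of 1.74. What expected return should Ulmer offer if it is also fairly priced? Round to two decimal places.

MRP (SML slope) = (12.73% − 5.30%) / (2.03 − 0.62) = 7.43% / 1.41 = 5.2695%
R_f (intercept) = 5.30% − 0.62 × 5.2695% = 2.0329%
E(R_Ulmer) = R_f + β × MRP = 2.0329% + 1.74 × 5.2695% = 11.20%

11.20%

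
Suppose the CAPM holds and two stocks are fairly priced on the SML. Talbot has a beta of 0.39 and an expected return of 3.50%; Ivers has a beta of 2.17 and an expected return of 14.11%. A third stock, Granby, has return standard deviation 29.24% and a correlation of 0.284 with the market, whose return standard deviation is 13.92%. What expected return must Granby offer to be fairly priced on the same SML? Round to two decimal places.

MRP = (14.11% − 3.50%) / (2.17 − 0.39) = 5.9607%
R_f = 3.50% − 0.39 × 5.9607% = 1.1753%
β_Granby = ρ·σ_i/σ_m = 0.284 × 29.24 / 13.92 = 0.5966
E(R_Granby) = R_f + β × MRP = 1.1753% + 0.5966 × 5.9607% = 4.73%

4.73%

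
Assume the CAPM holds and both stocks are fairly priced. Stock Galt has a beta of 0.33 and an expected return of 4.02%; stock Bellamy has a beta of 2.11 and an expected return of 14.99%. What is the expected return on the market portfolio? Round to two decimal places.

8.15%

Both satisfy E(R) = R_f + β·MRP, so the slope of the SML is
MRP = (14.99% − 4.02%) / (2.11 − 0.33) = 10.97% / 1.78 = 6.1629%
R_f = E(R_Galt) − β_Galt·MRP = 4.02% − 0.33 × 6.1629% = 1.9862%
E(R_m) = R_f + MRP = 1.9862% + 6.1629% = 8.15%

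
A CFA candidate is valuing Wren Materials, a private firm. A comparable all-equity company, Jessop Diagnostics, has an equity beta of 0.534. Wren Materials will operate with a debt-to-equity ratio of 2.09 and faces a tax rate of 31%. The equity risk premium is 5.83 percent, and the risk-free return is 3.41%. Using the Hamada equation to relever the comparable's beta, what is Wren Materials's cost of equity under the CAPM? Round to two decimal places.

β_L = β_U × [1 + (1 − t)(D/E)] = 0.534 × [1 + (1 − 0.31) × 2.09]
    = 0.534 × [1 + 0.69 × 2.09] = 0.534 × 2.4421 = 1.3041
E(R) = R_f + β_L × MRP = 3.41% + 1.3041 × 5.83% = 11.01%

11.01%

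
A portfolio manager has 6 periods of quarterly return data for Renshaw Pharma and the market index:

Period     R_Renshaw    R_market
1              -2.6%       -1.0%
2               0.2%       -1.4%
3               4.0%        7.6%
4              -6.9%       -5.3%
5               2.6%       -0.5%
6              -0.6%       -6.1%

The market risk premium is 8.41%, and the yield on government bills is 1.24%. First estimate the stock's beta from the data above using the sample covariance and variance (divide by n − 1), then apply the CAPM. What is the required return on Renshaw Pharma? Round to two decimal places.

6.05%

Mean R_i = (-2.6 + 0.2 + 4.0 − 6.9 + 2.6 − 0.6) / 6 = -0.5500%
Mean R_m = (-1.0 − 1.4 + 7.6 − 5.3 − 0.5 − 6.1) / 6 = -1.1167%
Σ(R_i − R̄_i)(R_m − R̄_m) = 67.9650  ⇒  Cov = 67.9650 / 5 = 13.5930
Σ(R_m − R̄_m)² = 118.7883  ⇒  Var(R_m) = 118.7883 / 5 = 23.7577
β = Cov / Var(R_m) = 13.5930 / 23.7577 = 0.5722
E(R) = R_f + β × MRP = 1.24% + 0.5722 × 8.41% = 6.05%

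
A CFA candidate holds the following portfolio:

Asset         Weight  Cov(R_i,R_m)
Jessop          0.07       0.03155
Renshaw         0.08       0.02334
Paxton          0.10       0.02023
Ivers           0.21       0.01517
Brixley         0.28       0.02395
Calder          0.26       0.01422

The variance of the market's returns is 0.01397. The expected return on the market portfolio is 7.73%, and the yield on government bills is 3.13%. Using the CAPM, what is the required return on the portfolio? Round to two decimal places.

9.61%

β_Jessop = 0.03155 / 0.01397 = 2.2584
β_Renshaw = 0.02334 / 0.01397 = 1.6707
β_Paxton = 0.02023 / 0.01397 = 1.4481
β_Ivers = 0.01517 / 0.01397 = 1.0859
β_Brixley = 0.02395 / 0.01397 = 1.7144
β_Calder = 0.01422 / 0.01397 = 1.0179
β_P = Σ w_i β_i = 0.07×2.2584 + 0.08×1.6707 + 0.10×1.4481 + 0.21×1.0859 + 0.28×1.7144 + 0.26×1.0179 = 1.4093
MRP = 7.73% − 3.13% = 4.60%
E(R_P) = R_f + β_P × MRP = 3.13% + 1.4093 × 4.60% = 9.61%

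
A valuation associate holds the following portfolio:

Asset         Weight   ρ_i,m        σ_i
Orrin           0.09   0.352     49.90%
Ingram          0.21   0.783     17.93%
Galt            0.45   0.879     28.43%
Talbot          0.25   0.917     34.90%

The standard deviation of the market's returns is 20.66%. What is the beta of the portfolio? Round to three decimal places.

1.151

β_Orrin = 0.352 × 49.90% / 20.66% = 0.8502
β_Ingram = 0.783 × 17.93% / 20.66% = 0.6795
β_Galt = 0.879 × 28.43% / 20.66% = 1.2096
β_Talbot = 0.917 × 34.90% / 20.66% = 1.5490
β_P = Σ w_i β_i = 0.09×0.8502 + 0.21×0.6795 + 0.45×1.2096 + 0.25×1.5490 = 1.1508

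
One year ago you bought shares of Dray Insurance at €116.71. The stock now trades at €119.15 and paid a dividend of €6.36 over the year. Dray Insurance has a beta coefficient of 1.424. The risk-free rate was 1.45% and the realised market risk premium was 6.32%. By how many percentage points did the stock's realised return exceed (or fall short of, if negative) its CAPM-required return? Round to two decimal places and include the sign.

Realised HPR = (P1 + D1 − P0) / P0 = (119.15 + 6.36 − 116.71) / 116.71 = 8.80 / 116.71 = 7.5401%
CAPM required = R_f + β·MRP = 1.45% + 1.424 × 6.32% = 10.44968%
α = realised − required = 7.5401% − 10.44968% = -2.91%

-2.91%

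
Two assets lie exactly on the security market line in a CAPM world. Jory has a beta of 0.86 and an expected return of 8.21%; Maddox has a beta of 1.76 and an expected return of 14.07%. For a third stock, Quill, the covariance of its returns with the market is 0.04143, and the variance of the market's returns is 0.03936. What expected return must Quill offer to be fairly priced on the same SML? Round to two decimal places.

MRP = (14.07% − 8.21%) / (1.76 − 0.86) = 6.5111%
R_f = 8.21% − 0.86 × 6.5111% = 2.6105%
β_Quill = Cov / Var(R_m) = 0.04143 / 0.03936 = 1.0526
E(R_Quill) = R_f + β × MRP = 2.6105% + 1.0526 × 6.5111% = 9.46%

9.46%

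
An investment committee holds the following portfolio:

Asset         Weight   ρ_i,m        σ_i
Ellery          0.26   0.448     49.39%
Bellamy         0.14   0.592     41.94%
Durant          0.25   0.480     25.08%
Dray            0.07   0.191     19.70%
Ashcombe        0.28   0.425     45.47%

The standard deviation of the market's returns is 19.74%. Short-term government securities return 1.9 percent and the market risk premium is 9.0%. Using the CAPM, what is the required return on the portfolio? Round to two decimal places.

β_Ellery = 0.448 × 49.39% / 19.74% = 1.1209
β_Bellamy = 0.592 × 41.94% / 19.74% = 1.2578
β_Durant = 0.480 × 25.08% / 19.74% = 0.6098
β_Dray = 0.191 × 19.70% / 19.74% = 0.1906
β_Ashcombe = 0.425 × 45.47% / 19.74% = 0.9790
β_P = Σ w_i β_i = 0.26×1.1209 + 0.14×1.2578 + 0.25×0.6098 + 0.07×0.1906 + 0.28×0.9790 = 0.9074
E(R_P) = R_f + β_P × MRP = 1.9% + 0.9074 × 9.0% = 10.07%

10.07%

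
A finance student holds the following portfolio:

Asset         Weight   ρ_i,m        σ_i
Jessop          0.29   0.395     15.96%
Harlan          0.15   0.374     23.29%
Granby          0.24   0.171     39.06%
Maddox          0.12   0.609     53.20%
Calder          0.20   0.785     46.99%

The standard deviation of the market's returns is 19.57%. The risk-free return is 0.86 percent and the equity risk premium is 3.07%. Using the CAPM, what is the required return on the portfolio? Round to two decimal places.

3.37%

β_Jessop = 0.395 × 15.96% / 19.57% = 0.3221
β_Harlan = 0.374 × 23.29% / 19.57% = 0.4451
β_Granby = 0.171 × 39.06% / 19.57% = 0.3413
β_Maddox = 0.609 × 53.20% / 19.57% = 1.6555
β_Calder = 0.785 × 46.99% / 19.57% = 1.8849
β_P = Σ w_i β_i = 0.29×0.3221 + 0.15×0.4451 + 0.24×0.3413 + 0.12×1.6555 + 0.20×1.8849 = 0.8177
E(R_P) = R_f + β_P × MRP = 0.86% + 0.8177 × 3.07% = 3.37%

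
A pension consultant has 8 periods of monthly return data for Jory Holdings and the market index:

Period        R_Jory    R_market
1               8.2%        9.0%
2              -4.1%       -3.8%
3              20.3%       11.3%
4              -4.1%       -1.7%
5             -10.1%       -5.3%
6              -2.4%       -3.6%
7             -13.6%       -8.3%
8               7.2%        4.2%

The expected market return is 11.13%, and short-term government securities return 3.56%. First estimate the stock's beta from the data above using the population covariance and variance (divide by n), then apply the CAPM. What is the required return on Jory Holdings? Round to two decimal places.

Mean R_i = (8.2 − 4.1 + 20.3 − 4.1 − 10.1 − 2.4 − 13.6 + 7.2) / 8 = 0.1750%
Mean R_m = (9.0 − 3.8 + 11.3 − 1.7 − 5.3 − 3.6 − 8.3 + 4.2) / 8 = 0.2250%
Σ(R_i − R̄_i)(R_m − R̄_m) = 530.7150  ⇒  Cov = 530.7150 / 8 = 66.3394
Σ(R_m − R̄_m)² = 353.1950  ⇒  Var(R_m) = 353.1950 / 8 = 44.1494
β = Cov / Var(R_m) = 66.3394 / 44.1494 = 1.5026
MRP = 11.13% − 3.56% = 7.57%
E(R) = R_f + β × MRP = 3.56% + 1.5026 × 7.57% = 14.93%

14.93%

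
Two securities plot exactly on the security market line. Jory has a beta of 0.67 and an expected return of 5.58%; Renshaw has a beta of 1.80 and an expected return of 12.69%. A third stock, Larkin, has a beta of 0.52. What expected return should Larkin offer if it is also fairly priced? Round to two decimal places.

MRP (SML slope) = (12.69% − 5.58%) / (1.80 − 0.67) = 7.11% / 1.13 = 6.2920%
R_f (intercept) = 5.58% − 0.67 × 6.2920% = 1.3644%
E(R_Larkin) = R_f + β × MRP = 1.3644% + 0.52 × 6.2920% = 4.64%

4.64%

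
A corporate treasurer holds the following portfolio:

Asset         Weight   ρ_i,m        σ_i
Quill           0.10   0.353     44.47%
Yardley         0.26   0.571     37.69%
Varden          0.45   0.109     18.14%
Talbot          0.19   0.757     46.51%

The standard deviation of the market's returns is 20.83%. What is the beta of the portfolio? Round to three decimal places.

β_Quill = 0.353 × 44.47% / 20.83% = 0.7536
β_Yardley = 0.571 × 37.69% / 20.83% = 1.0332
β_Varden = 0.109 × 18.14% / 20.83% = 0.0949
β_Talbot = 0.757 × 46.51% / 20.83% = 1.6903
β_P = Σ w_i β_i = 0.10×0.7536 + 0.26×1.0332 + 0.45×0.0949 + 0.19×1.6903 = 0.7079

0.708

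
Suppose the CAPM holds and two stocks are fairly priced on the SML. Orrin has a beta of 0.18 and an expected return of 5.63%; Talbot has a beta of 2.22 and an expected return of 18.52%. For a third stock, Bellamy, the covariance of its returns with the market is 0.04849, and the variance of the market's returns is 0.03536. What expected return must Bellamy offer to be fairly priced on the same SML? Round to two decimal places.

MRP = (18.52% − 5.63%) / (2.22 − 0.18) = 6.3186%
R_f = 5.63% − 0.18 × 6.3186% = 4.4927%
β_Bellamy = Cov / Var(R_m) = 0.04849 / 0.03536 = 1.3713
E(R_Bellamy) = R_f + β × MRP = 4.4927% + 1.3713 × 6.3186% = 13.16%

13.16%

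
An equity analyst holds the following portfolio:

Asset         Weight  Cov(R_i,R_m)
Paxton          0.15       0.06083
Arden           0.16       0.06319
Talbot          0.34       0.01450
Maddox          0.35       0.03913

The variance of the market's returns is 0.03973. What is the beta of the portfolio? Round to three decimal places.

β_Paxton = 0.06083 / 0.03973 = 1.5311
β_Arden = 0.06319 / 0.03973 = 1.5905
β_Talbot = 0.01450 / 0.03973 = 0.3650
β_Maddox = 0.03913 / 0.03973 = 0.9849
β_P = Σ w_i β_i = 0.15×1.5311 + 0.16×1.5905 + 0.34×0.3650 + 0.35×0.9849 = 0.9530

0.953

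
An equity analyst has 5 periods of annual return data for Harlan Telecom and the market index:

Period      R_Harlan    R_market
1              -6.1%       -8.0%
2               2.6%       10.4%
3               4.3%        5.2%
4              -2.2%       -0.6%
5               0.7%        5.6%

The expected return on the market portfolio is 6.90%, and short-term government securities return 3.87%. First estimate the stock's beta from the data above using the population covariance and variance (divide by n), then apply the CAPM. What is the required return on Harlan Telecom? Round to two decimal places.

Mean R_i = (-6.1 + 2.6 + 4.3 − 2.2 + 0.7) / 5 = -0.1400%
Mean R_m = (-8.0 + 10.4 + 5.2 − 0.6 + 5.6) / 5 = 2.5200%
Σ(R_i − R̄_i)(R_m − R̄_m) = 105.2040  ⇒  Cov = 105.2040 / 5 = 21.0408
Σ(R_m − R̄_m)² = 199.1680  ⇒  Var(R_m) = 199.1680 / 5 = 39.8336
β = Cov / Var(R_m) = 21.0408 / 39.8336 = 0.5282
MRP = 6.90% − 3.87% = 3.03%
E(R) = R_f + β × MRP = 3.87% + 0.5282 × 3.03% = 5.47%

5.47%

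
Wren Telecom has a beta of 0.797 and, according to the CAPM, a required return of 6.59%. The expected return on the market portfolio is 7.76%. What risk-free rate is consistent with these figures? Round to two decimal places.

E(R) = R_f + β(E(R_m) − R_f) = R_f(1 − β) + β·E(R_m)
6.59% = R_f × (1 − 0.797) + 0.797 × 7.76%
6.59% = R_f × 0.203 + 6.18472%
R_f = (6.59% − 6.18472%) / 0.203 = 2.00%

2.00%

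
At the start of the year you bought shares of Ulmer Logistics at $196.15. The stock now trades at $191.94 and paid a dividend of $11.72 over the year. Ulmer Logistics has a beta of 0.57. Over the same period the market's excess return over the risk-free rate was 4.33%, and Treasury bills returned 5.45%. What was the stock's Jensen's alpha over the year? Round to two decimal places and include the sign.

Realised HPR = (P1 + D1 − P0) / P0 = (191.94 + 11.72 − 196.15) / 196.15 = 7.51 / 196.15 = 3.8287%
CAPM required = R_f + β·MRP = 5.45% + 0.57 × 4.33% = 7.9181%
α = realised − required = 3.8287% − 7.9181% = -4.09%

-4.09%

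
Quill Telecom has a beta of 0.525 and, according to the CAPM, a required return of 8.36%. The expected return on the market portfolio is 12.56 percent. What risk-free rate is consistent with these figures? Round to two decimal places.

E(R) = R_f + β(E(R_m) − R_f) = R_f(1 − β) + β·E(R_m)
8.36% = R_f × (1 − 0.525) + 0.525 × 12.56%
8.36% = R_f × 0.475 + 6.59400%
R_f = (8.36% − 6.59400%) / 0.475 = 3.72%

3.72%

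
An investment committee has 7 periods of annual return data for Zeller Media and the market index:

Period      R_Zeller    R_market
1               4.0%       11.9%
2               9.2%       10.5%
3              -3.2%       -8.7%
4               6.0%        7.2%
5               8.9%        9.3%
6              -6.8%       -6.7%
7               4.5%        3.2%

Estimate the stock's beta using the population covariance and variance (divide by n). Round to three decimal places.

0.648

Mean R_i = (4.0 + 9.2 − 3.2 + 6.0 + 8.9 − 6.8 + 4.5) / 7 = 3.2286%
Mean R_m = (11.9 + 10.5 − 8.7 + 7.2 + 9.3 − 6.7 + 3.2) / 7 = 3.8143%
Σ(R_i − R̄_i)(R_m − R̄_m) = 271.7671  ⇒  Cov = 271.7671 / 7 = 38.8239
Σ(R_m − R̄_m)² = 419.1686  ⇒  Var(R_m) = 419.1686 / 7 = 59.8812
β = Cov / Var(R_m) = 38.8239 / 59.8812 = 0.6483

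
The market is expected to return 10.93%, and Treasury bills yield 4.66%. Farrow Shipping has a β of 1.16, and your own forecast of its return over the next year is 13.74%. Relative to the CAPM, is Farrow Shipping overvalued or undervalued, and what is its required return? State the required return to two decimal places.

Undervalued; required return 11.93%

MRP = 10.93% − 4.66% = 6.27%
Required return = R_f + β·MRP = 4.66% + 1.16 × 6.27% = 11.93%
Forecast 13.74% > required 11.93% → the stock plots above the SML → undervalued.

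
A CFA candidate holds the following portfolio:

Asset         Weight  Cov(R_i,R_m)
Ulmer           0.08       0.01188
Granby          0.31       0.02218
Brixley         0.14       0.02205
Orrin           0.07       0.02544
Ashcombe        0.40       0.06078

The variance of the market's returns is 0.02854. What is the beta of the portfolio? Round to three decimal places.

β_Ulmer = 0.01188 / 0.02854 = 0.4163
β_Granby = 0.02218 / 0.02854 = 0.7772
β_Brixley = 0.02205 / 0.02854 = 0.7726
β_Orrin = 0.02544 / 0.02854 = 0.8914
β_Ashcombe = 0.06078 / 0.02854 = 2.1296
β_P = Σ w_i β_i = 0.08×0.4163 + 0.31×0.7772 + 0.14×0.7726 + 0.07×0.8914 + 0.40×2.1296 = 1.2966

1.297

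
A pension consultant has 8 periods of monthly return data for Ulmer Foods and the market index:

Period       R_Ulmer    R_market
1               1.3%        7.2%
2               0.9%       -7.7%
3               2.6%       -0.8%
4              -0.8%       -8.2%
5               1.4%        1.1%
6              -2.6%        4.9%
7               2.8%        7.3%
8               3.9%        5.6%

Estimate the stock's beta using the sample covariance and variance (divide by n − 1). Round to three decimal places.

0.097

Mean R_i = (1.3 + 0.9 + 2.6 − 0.8 + 1.4 − 2.6 + 2.8 + 3.9) / 8 = 1.1875%
Mean R_m = (7.2 − 7.7 − 0.8 − 8.2 + 1.1 + 4.9 + 7.3 + 5.6) / 8 = 1.1750%
Σ(R_i − R̄_i)(R_m − R̄_m) = 26.8275  ⇒  Cov = 26.8275 / 7 = 3.8325
Σ(R_m − R̄_m)² = 277.8350  ⇒  Var(R_m) = 277.8350 / 7 = 39.6907
β = Cov / Var(R_m) = 3.8325 / 39.6907 = 0.0966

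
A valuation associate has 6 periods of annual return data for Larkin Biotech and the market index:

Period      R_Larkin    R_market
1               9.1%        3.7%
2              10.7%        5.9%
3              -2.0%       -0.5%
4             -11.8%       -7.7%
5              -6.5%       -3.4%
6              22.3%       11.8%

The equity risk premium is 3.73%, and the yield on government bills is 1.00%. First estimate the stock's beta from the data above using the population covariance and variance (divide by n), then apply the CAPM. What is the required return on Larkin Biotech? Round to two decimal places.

7.73%

Mean R_i = (9.1 + 10.7 − 2.0 − 11.8 − 6.5 + 22.3) / 6 = 3.6333%
Mean R_m = (3.7 + 5.9 − 0.5 − 7.7 − 3.4 + 11.8) / 6 = 1.6333%
Σ(R_i − R̄_i)(R_m − R̄_m) = 438.2933  ⇒  Cov = 438.2933 / 6 = 73.0489
Σ(R_m − R̄_m)² = 242.8333  ⇒  Var(R_m) = 242.8333 / 6 = 40.4722
β = Cov / Var(R_m) = 73.0489 / 40.4722 = 1.8049
E(R) = R_f + β × MRP = 1.00% + 1.8049 × 3.73% = 7.73%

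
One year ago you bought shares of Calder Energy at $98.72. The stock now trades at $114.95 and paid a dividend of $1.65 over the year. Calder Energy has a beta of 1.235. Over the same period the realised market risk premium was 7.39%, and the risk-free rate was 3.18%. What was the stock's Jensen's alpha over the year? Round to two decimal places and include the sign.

+5.81%

Realised HPR = (P1 + D1 − P0) / P0 = (114.95 + 1.65 − 98.72) / 98.72 = 17.88 / 98.72 = 18.1118%
CAPM required = R_f + β·MRP = 3.18% + 1.235 × 7.39% = 12.30665%
α = realised − required = 18.1118% − 12.30665% = +5.81%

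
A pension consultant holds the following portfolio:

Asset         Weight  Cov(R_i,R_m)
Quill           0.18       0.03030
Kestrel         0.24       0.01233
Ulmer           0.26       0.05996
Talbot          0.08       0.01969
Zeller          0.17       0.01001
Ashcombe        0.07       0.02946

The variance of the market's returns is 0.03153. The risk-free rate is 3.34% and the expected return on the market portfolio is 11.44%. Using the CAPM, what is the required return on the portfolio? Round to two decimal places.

β_Quill = 0.03030 / 0.03153 = 0.9610
β_Kestrel = 0.01233 / 0.03153 = 0.3911
β_Ulmer = 0.05996 / 0.03153 = 1.9017
β_Talbot = 0.01969 / 0.03153 = 0.6245
β_Zeller = 0.01001 / 0.03153 = 0.3175
β_Ashcombe = 0.02946 / 0.03153 = 0.9343
β_P = Σ w_i β_i = 0.18×0.9610 + 0.24×0.3911 + 0.26×1.9017 + 0.08×0.6245 + 0.17×0.3175 + 0.07×0.9343 = 0.9306
MRP = 11.44% − 3.34% = 8.10%
E(R_P) = R_f + β_P × MRP = 3.34% + 0.9306 × 8.10% = 10.88%

10.88%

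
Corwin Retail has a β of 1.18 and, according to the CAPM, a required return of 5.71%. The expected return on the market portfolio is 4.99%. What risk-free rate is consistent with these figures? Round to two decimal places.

0.99%

E(R) = R_f + β(E(R_m) − R_f) = R_f(1 − β) + β·E(R_m)
5.71% = R_f × (1 − 1.18) + 1.18 × 4.99%
5.71% = R_f × -0.18 + 5.8882%
R_f = (5.71% − 5.8882%) / -0.18 = 0.99%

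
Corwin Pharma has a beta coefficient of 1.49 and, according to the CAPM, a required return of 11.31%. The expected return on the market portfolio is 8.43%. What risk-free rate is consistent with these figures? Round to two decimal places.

2.55%

E(R) = R_f + β(E(R_m) − R_f) = R_f(1 − β) + β·E(R_m)
11.31% = R_f × (1 − 1.49) + 1.49 × 8.43%
11.31% = R_f × -0.49 + 12.5607%
R_f = (11.31% − 12.5607%) / -0.49 = 2.55%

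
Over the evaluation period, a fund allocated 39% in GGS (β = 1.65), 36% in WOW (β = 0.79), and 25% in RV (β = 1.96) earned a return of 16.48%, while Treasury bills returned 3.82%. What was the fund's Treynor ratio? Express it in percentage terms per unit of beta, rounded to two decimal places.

β_P = 0.39×1.65 + 0.36×0.79 + 0.25×1.96 = 1.4179
Treynor = (R_P − R_f) / β_P = (16.48% − 3.82%) / 1.4179 = 12.66% / 1.4179 = 8.93%

8.93%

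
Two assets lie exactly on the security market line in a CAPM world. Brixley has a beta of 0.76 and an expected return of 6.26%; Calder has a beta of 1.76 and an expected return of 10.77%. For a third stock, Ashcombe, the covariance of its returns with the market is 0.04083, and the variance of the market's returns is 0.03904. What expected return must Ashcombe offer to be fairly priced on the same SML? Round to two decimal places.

MRP = (10.77% − 6.26%) / (1.76 − 0.76) = 4.5100%
R_f = 6.26% − 0.76 × 4.5100% = 2.8324%
β_Ashcombe = Cov / Var(R_m) = 0.04083 / 0.03904 = 1.0459
E(R_Ashcombe) = R_f + β × MRP = 2.8324% + 1.0459 × 4.5100% = 7.55%

7.55%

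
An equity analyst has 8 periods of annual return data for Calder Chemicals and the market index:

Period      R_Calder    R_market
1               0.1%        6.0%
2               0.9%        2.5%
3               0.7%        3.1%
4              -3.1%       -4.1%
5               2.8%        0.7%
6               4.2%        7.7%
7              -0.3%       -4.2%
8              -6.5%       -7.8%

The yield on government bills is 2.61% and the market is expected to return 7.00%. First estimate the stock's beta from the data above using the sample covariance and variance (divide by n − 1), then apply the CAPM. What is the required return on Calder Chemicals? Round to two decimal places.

4.85%

Mean R_i = (0.1 + 0.9 + 0.7 − 3.1 + 2.8 + 4.2 − 0.3 − 6.5) / 8 = -0.1500%
Mean R_m = (6.0 + 2.5 + 3.1 − 4.1 + 0.7 + 7.7 − 4.2 − 7.8) / 8 = 0.4875%
Σ(R_i − R̄_i)(R_m − R̄_m) = 104.5750  ⇒  Cov = 104.5750 / 7 = 14.9393
Σ(R_m − R̄_m)² = 205.0288  ⇒  Var(R_m) = 205.0288 / 7 = 29.2898
β = Cov / Var(R_m) = 14.9393 / 29.2898 = 0.5101
MRP = 7.00% − 2.61% = 4.39%
E(R) = R_f + β × MRP = 2.61% + 0.5101 × 4.39% = 4.85%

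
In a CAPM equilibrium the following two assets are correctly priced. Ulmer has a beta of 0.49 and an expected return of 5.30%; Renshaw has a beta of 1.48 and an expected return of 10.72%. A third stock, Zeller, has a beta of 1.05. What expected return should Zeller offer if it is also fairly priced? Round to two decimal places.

MRP (SML slope) = (10.72% − 5.30%) / (1.48 − 0.49) = 5.42% / 0.99 = 5.4747%
R_f (intercept) = 5.30% − 0.49 × 5.4747% = 2.6174%
E(R_Zeller) = R_f + β × MRP = 2.6174% + 1.05 × 5.4747% = 8.37%

8.37%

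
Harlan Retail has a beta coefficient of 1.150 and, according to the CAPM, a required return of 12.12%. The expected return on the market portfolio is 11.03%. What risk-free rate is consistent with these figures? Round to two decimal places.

E(R) = R_f + β(E(R_m) − R_f) = R_f(1 − β) + β·E(R_m)
12.12% = R_f × (1 − 1.150) + 1.150 × 11.03%
12.12% = R_f × -0.150 + 12.68450%
R_f = (12.12% − 12.68450%) / -0.150 = 3.76%

3.76%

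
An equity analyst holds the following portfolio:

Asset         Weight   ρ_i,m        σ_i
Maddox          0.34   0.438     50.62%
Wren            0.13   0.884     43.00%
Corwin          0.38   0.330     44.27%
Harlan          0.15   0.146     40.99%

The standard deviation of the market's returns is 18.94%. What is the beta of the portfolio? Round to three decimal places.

0.999

β_Maddox = 0.438 × 50.62% / 18.94% = 1.1706
β_Wren = 0.884 × 43.00% / 18.94% = 2.0070
β_Corwin = 0.330 × 44.27% / 18.94% = 0.7713
β_Harlan = 0.146 × 40.99% / 18.94% = 0.3160
β_P = Σ w_i β_i = 0.34×1.1706 + 0.13×2.0070 + 0.38×0.7713 + 0.15×0.3160 = 0.9994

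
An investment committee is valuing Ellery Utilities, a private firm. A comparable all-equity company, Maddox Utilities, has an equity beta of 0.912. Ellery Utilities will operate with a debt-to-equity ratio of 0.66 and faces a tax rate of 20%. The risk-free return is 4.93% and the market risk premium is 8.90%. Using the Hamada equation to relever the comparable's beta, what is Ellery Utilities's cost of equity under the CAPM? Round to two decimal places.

17.33%

β_L = β_U × [1 + (1 − t)(D/E)] = 0.912 × [1 + (1 − 0.20) × 0.66]
    = 0.912 × [1 + 0.80 × 0.66] = 0.912 × 1.5280 = 1.3935
E(R) = R_f + β_L × MRP = 4.93% + 1.3935 × 8.90% = 17.33%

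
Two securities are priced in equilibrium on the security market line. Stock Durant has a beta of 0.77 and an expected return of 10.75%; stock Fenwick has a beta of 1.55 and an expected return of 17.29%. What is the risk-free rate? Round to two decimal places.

4.29%

Both satisfy E(R) = R_f + β·MRP, so the slope of the SML is
MRP = (17.29% − 10.75%) / (1.55 − 0.77) = 6.54% / 0.78 = 8.3846%
R_f = E(R_Durant) − β_Durant·MRP = 10.75% − 0.77 × 8.3846% = 4.2939%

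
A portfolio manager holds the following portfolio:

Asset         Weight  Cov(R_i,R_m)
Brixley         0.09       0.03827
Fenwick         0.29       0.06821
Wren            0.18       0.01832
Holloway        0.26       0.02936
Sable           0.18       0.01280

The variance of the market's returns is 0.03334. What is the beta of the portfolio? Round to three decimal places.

β_Brixley = 0.03827 / 0.03334 = 1.1479
β_Fenwick = 0.06821 / 0.03334 = 2.0459
β_Wren = 0.01832 / 0.03334 = 0.5495
β_Holloway = 0.02936 / 0.03334 = 0.8806
β_Sable = 0.01280 / 0.03334 = 0.3839
β_P = Σ w_i β_i = 0.09×1.1479 + 0.29×2.0459 + 0.18×0.5495 + 0.26×0.8806 + 0.18×0.3839 = 1.0936

1.094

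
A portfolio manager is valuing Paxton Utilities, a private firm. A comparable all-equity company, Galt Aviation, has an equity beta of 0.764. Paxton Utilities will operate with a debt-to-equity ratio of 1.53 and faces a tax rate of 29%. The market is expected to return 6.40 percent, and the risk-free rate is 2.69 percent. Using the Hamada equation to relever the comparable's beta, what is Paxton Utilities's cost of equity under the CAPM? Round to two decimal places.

8.60%

β_L = β_U × [1 + (1 − t)(D/E)] = 0.764 × [1 + (1 − 0.29) × 1.53]
    = 0.764 × [1 + 0.71 × 1.53] = 0.764 × 2.0863 = 1.5939
MRP = 6.40% − 2.69% = 3.71%
E(R) = R_f + β_L × MRP = 2.69% + 1.5939 × 3.71% = 8.60%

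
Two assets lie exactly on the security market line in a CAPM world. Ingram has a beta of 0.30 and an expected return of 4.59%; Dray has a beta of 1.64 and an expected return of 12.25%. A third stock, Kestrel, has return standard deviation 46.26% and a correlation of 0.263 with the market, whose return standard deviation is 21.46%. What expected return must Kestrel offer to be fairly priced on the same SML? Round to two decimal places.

MRP = (12.25% − 4.59%) / (1.64 − 0.30) = 5.7164%
R_f = 4.59% − 0.30 × 5.7164% = 2.8751%
β_Kestrel = ρ·σ_i/σ_m = 0.263 × 46.26 / 21.46 = 0.5669
E(R_Kestrel) = R_f + β × MRP = 2.8751% + 0.5669 × 5.7164% = 6.12%

6.12%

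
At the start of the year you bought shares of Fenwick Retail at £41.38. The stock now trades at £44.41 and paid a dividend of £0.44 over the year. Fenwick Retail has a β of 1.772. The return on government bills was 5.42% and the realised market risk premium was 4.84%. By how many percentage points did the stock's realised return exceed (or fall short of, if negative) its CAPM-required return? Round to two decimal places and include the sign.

-5.61%

Realised HPR = (P1 + D1 − P0) / P0 = (44.41 + 0.44 − 41.38) / 41.38 = 3.47 / 41.38 = 8.3857%
CAPM required = R_f + β·MRP = 5.42% + 1.772 × 4.84% = 13.99648%
α = realised − required = 8.3857% − 13.99648% = -5.61%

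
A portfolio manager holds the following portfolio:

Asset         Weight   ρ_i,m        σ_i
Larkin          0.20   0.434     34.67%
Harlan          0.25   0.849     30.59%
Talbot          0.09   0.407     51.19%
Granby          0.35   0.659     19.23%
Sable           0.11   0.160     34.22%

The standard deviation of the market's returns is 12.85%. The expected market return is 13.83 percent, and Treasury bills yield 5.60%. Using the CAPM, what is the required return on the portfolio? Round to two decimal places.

β_Larkin = 0.434 × 34.67% / 12.85% = 1.1710
β_Harlan = 0.849 × 30.59% / 12.85% = 2.0211
β_Talbot = 0.407 × 51.19% / 12.85% = 1.6213
β_Granby = 0.659 × 19.23% / 12.85% = 0.9862
β_Sable = 0.160 × 34.22% / 12.85% = 0.4261
β_P = Σ w_i β_i = 0.20×1.1710 + 0.25×2.0211 + 0.09×1.6213 + 0.35×0.9862 + 0.11×0.4261 = 1.2774
MRP = 13.83% − 5.60% = 8.23%
E(R_P) = R_f + β_P × MRP = 5.60% + 1.2774 × 8.23% = 16.11%

16.11%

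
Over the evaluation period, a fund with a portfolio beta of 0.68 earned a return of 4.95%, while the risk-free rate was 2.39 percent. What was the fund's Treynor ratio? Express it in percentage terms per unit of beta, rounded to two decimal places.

Treynor = (R_P − R_f) / β_P = (4.95% − 2.39%) / 0.6800 = 2.56% / 0.6800 = 3.76%

3.76%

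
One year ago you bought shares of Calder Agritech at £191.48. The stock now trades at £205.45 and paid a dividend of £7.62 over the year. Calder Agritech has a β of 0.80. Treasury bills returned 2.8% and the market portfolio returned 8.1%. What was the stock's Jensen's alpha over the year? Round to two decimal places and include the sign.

+4.24%

Realised HPR = (P1 + D1 − P0) / P0 = (205.45 + 7.62 − 191.48) / 191.48 = 21.59 / 191.48 = 11.2753%
MRP = 8.1% − 2.8% = 5.30%
CAPM required = R_f + β·MRP = 2.8% + 0.80 × 5.3% = 7.0400%
α = realised − required = 11.2753% − 7.0400% = +4.24%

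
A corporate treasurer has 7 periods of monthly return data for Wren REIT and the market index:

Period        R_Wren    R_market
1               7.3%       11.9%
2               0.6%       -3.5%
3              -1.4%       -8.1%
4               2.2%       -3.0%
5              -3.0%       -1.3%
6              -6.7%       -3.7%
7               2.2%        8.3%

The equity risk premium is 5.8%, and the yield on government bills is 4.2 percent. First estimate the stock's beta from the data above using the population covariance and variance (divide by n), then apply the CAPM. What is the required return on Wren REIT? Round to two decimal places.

Mean R_i = (7.3 + 0.6 − 1.4 + 2.2 − 3.0 − 6.7 + 2.2) / 7 = 0.1714%
Mean R_m = (11.9 − 3.5 − 8.1 − 3.0 − 1.3 − 3.7 + 8.3) / 7 = 0.0857%
Σ(R_i − R̄_i)(R_m − R̄_m) = 136.3571  ⇒  Cov = 136.3571 / 7 = 19.4796
Σ(R_m − R̄_m)² = 312.6886  ⇒  Var(R_m) = 312.6886 / 7 = 44.6698
β = Cov / Var(R_m) = 19.4796 / 44.6698 = 0.4361
E(R) = R_f + β × MRP = 4.2% + 0.4361 × 5.8% = 6.73%

6.73%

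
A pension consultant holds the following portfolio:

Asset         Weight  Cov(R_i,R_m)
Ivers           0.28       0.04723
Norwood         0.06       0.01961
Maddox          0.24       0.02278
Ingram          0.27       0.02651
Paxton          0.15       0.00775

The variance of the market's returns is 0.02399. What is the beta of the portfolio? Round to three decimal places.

1.175

β_Ivers = 0.04723 / 0.02399 = 1.9687
β_Norwood = 0.01961 / 0.02399 = 0.8174
β_Maddox = 0.02278 / 0.02399 = 0.9496
β_Ingram = 0.02651 / 0.02399 = 1.1050
β_Paxton = 0.00775 / 0.02399 = 0.3231
β_P = Σ w_i β_i = 0.28×1.9687 + 0.06×0.8174 + 0.24×0.9496 + 0.27×1.1050 + 0.15×0.3231 = 1.1750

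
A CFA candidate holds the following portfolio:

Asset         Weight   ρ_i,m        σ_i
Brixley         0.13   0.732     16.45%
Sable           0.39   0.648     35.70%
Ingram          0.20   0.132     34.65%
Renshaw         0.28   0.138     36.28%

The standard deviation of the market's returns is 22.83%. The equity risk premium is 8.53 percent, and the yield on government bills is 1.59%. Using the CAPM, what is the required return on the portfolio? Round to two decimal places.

β_Brixley = 0.732 × 16.45% / 22.83% = 0.5274
β_Sable = 0.648 × 35.70% / 22.83% = 1.0133
β_Ingram = 0.132 × 34.65% / 22.83% = 0.2003
β_Renshaw = 0.138 × 36.28% / 22.83% = 0.2193
β_P = Σ w_i β_i = 0.13×0.5274 + 0.39×1.0133 + 0.20×0.2003 + 0.28×0.2193 = 0.5652
E(R_P) = R_f + β_P × MRP = 1.59% + 0.5652 × 8.53% = 6.41%

6.41%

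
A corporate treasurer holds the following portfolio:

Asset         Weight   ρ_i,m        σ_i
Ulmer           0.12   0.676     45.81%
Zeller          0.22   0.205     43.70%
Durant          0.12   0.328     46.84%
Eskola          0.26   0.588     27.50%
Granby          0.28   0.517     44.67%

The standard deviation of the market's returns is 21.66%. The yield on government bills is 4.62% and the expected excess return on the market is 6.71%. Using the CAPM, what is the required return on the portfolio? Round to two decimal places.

β_Ulmer = 0.676 × 45.81% / 21.66% = 1.4297
β_Zeller = 0.205 × 43.70% / 21.66% = 0.4136
β_Durant = 0.328 × 46.84% / 21.66% = 0.7093
β_Eskola = 0.588 × 27.50% / 21.66% = 0.7465
β_Granby = 0.517 × 44.67% / 21.66% = 1.0662
β_P = Σ w_i β_i = 0.12×1.4297 + 0.22×0.4136 + 0.12×0.7093 + 0.26×0.7465 + 0.28×1.0662 = 0.8403
E(R_P) = R_f + β_P × MRP = 4.62% + 0.8403 × 6.71% = 10.26%

10.26%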